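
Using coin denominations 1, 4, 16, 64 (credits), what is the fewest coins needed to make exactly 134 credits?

5

Greedy: take as many of the largest coin as possible, then repeat with the remainder.
134 − 2×64→6 − 1×4→2 − 2×1→0
Total coins = 2 + 1 + 2 = 5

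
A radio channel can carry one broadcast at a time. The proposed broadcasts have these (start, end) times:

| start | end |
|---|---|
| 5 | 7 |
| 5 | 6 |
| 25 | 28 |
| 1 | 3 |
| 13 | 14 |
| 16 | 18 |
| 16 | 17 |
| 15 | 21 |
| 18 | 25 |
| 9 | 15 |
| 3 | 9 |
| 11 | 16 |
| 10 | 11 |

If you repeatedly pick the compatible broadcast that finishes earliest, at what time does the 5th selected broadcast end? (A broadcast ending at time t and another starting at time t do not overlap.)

By end time: (1,3), (5,6), (5,7), (3,9), (10,11), (13,14), (9,15), (11,16), (16,17), (16,18), (15,21), (18,25), (25,28).
Pick (1,3); next start ≥ 3 → (5,6); next start ≥ 6 → (10,11); next start ≥ 11 → (13,14); next start ≥ 14 → (16,17); next start ≥ 17 → (18,25); next start ≥ 25 → (25,28).
Selected: (1,3) (5,6) (10,11) (13,14) (16,17) (18,25) (25,28)

17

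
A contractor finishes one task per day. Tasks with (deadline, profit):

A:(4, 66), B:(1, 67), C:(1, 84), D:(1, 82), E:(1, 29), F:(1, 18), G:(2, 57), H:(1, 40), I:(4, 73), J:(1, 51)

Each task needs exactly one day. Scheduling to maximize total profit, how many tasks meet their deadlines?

Take jobs in profit order; each goes to the latest open slot no later than its deadline.
Profit order: C=84 D=82 I=73 B=67 A=66 G=57 J=51 H=40 E=29 F=18
Assign: C→slot 1, D skipped, I→slot 4, B skipped, A→slot 3, G→slot 2, J skipped, H skipped, E skipped, F skipped.
Slots: [1:C] [2:G] [3:A] [4:I]
4 of 10 scheduled.

4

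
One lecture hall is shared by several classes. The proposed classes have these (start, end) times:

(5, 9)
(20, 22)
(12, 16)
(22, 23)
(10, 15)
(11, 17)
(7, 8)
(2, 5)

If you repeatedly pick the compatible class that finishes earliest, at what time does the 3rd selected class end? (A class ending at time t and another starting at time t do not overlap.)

Order by finish time; keep every interval that doesn't clash with the previous kept one.
By end time: (2,5), (7,8), (5,9), (10,15), (12,16), (11,17), (20,22), (22,23).
Pick (2,5); next start ≥ 5 → (7,8); next start ≥ 8 → (10,15); next start ≥ 15 → (20,22); next start ≥ 22 → (22,23).
Selected: (2,5) (7,8) (10,15) (20,22) (22,23)

15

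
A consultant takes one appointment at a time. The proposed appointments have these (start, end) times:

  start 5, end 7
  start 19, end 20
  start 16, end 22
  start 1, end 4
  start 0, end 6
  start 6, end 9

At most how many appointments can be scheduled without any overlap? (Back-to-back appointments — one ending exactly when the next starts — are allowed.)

3

Order by finish time; keep every interval that doesn't clash with the previous kept one.
Sorted by end: (1,4)  (0,6)  (5,7)  (6,9)  (19,20)  (16,22)
take (1,4); skip (0,6); take (5,7); skip (6,9); take (19,20).
Selected 3 appointments.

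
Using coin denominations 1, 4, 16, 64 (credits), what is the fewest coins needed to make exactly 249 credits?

249 = 3×64 + 3×16 + 2×4 + 1×1
Total coins = 3 + 3 + 2 + 1 = 9

9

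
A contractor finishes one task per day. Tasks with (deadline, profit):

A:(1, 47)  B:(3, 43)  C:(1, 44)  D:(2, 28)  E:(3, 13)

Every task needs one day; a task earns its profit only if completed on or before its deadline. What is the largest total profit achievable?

118

Sort by profit descending; place each in the latest free slot ≤ its deadline.
Profit order: A=47 C=44 B=43 D=28 E=13
Assign: A→slot 1, C skipped, B→slot 3, D→slot 2, E skipped.
Slots: [1:A] [2:D] [3:B]
Profit = 47 + 28 + 43 = 118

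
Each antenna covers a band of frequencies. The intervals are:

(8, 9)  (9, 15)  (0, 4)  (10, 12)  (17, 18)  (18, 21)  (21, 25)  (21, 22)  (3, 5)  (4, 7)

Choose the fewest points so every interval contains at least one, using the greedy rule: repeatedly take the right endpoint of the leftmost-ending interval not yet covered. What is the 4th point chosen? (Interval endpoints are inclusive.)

18

Sorted: [0,4] [3,5] [4,7] [8,9] [10,12] [9,15] [17,18] [18,21] [21,22] [21,25]
{[0,4],[3,5],[4,7]} hit by 4; {[8,9]} hit by 9; {[10,12],[9,15]} hit by 12; {[17,18],[18,21]} hit by 18; {[21,22],[21,25]} hit by 22.
Points: 4, 9, 12, 18, 22 (5 total).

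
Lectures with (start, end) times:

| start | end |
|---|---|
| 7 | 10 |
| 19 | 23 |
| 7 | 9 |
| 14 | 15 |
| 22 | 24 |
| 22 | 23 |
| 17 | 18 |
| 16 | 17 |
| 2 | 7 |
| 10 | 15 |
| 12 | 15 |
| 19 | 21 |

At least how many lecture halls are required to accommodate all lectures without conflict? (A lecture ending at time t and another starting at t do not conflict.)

3

The answer is the maximum number of intervals overlapping at any instant.
Events (time:±→running): 2:+→1 7:-→0 7:+→1 7:+→2 9:-→1 10:-→0 10:+→1 12:+→2 14:+→3 … peak 3.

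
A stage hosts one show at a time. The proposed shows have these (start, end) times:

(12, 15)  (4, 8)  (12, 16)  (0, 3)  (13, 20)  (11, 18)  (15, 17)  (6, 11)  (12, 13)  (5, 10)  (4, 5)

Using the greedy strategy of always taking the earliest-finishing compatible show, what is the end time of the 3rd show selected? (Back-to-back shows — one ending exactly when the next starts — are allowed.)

Order by finish time; keep every interval that doesn't clash with the previous kept one.
By end time: (0,3), (4,5), (4,8), (5,10), (6,11), (12,13), (12,15), (12,16), (15,17), (11,18), (13,20).
Pick (0,3); next start ≥ 3 → (4,5); next start ≥ 5 → (5,10); next start ≥ 10 → (12,13); next start ≥ 13 → (15,17).
Selected: (0,3) (4,5) (5,10) (12,13) (15,17)

10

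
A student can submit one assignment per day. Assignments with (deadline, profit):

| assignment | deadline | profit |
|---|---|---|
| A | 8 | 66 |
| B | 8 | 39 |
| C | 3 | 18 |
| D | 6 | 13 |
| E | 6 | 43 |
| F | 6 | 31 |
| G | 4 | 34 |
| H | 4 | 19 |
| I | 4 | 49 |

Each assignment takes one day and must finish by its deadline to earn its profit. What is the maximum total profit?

299

Sort by profit descending; place each in the latest free slot ≤ its deadline.
By profit: A(d8,66), I(d4,49), E(d6,43), B(d8,39), G(d4,34), F(d6,31), H(d4,19), C(d3,18), D(d6,13)
A→slot 8; I→slot 4; E→slot 6; B→slot 7; G→slot 3; F→slot 5; H→slot 2; C→slot 1; D skipped.
Profit = 18 + 19 + 34 + 49 + 31 + 43 + 39 + 66 = 299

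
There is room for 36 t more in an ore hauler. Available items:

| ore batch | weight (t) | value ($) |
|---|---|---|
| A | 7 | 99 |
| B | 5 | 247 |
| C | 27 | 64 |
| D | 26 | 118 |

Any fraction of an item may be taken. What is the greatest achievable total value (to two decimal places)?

Order: B (247/5=49.40) > A (99/7=14.14) > D (118/26=4.54) > C (64/27=2.37)
Fill: take B (5 @ 247) → take A (7 @ 99) → take 24/26 of D → 108.92; 36/36 used.
Total value = 454.92

454.92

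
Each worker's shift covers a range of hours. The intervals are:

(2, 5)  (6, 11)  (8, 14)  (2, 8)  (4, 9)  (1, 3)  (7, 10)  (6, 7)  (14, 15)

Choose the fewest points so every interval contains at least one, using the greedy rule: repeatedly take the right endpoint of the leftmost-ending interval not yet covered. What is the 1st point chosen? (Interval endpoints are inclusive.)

3

Process intervals by earliest right end; each time one isn't hit yet, stab at its right endpoint.
By right end: [1,3]  [2,5]  [6,7]  [2,8]  [4,9]  [7,10]  [6,11]  [8,14]  [14,15]
[1,3] uncovered → point at 3; [6,7] uncovered → point at 7; [8,14] uncovered → point at 14.
Points: 3, 7, 14 (3 total).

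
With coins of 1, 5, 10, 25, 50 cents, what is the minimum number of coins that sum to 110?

Greedy: take as many of the largest coin as possible, then repeat with the remainder.
110 = 2×50 + 1×10
Total coins = 2 + 1 = 3

3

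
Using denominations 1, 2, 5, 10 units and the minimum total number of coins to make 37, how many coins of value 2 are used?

1

37 − 3×10→7 − 1×5→2 − 1×2→0
Count of 2: 1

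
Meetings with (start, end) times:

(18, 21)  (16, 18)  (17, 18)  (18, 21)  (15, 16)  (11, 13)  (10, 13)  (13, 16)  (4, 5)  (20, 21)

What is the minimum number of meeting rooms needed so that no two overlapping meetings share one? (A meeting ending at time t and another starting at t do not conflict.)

Count concurrent intervals with a sweep; the peak is the room count.
Events (time:±→running): 4:+→1 5:-→0 10:+→1 11:+→2 13:-→1 13:-→0 13:+→1 15:+→2 16:-→1 16:-→0 16:+→1 17:+→2 18:-→1 18:-→0 18:+→1 18:+→2 20:+→3 … peak 3.

3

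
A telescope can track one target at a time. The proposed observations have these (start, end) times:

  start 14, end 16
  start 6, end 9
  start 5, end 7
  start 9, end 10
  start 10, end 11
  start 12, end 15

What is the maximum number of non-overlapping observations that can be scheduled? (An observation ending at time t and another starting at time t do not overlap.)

Sorted by end: (5,7)  (6,9)  (9,10)  (10,11)  (12,15)  (14,16)
take (5,7); take (9,10); take (10,11); take (12,15); skip (14,16).
Selected 4 observations.

4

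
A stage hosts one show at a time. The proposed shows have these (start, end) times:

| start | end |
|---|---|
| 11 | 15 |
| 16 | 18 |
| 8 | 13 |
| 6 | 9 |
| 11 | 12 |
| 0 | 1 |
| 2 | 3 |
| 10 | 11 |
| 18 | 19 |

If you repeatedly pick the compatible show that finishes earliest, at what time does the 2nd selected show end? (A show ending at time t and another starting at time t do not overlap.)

3

Greedy by earliest finish: after sorting by end time, pick each interval compatible with the last pick.
By end time: (0,1), (2,3), (6,9), (10,11), (11,12), (8,13), (11,15), (16,18), (18,19).
Pick (0,1); next start ≥ 1 → (2,3); next start ≥ 3 → (6,9); next start ≥ 9 → (10,11); next start ≥ 11 → (11,12); next start ≥ 12 → (16,18); next start ≥ 18 → (18,19).
Selected: (0,1) (2,3) (6,9) (10,11) (11,12) (16,18) (18,19)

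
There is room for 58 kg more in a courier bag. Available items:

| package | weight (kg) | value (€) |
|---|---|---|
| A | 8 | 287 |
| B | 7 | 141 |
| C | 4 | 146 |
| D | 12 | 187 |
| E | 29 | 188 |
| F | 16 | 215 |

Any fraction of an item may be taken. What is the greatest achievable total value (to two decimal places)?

Order: C (146/4=36.50) > A (287/8=35.88) > B (141/7=20.14) > D (187/12=15.58) > F (215/16=13.44) > E (188/29=6.48)
Fill: take C (4 @ 146) → take A (8 @ 287) → take B (7 @ 141) → take D (12 @ 187) → take F (16 @ 215) → take 11/29 of E → 71.31; 58/58 used.
Total value = 1047.31

1047.31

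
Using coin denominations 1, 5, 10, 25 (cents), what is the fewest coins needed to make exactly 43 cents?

Use the largest denomination that fits, subtract, and repeat.
43 − 1×25→18 − 1×10→8 − 1×5→3 − 3×1→0
Total coins = 1 + 1 + 1 + 3 = 6

6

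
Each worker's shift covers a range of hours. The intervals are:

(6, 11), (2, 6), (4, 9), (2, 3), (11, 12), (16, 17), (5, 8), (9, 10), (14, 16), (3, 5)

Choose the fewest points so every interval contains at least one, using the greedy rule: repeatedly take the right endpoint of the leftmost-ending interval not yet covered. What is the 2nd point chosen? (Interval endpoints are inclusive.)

By right end: [2,3]  [3,5]  [2,6]  [5,8]  [4,9]  [9,10]  [6,11]  [11,12]  [14,16]  [16,17]
[2,3] uncovered → point at 3; [5,8] uncovered → point at 8; [9,10] uncovered → point at 10; [11,12] uncovered → point at 12; [14,16] uncovered → point at 16.
Points: 3, 8, 10, 12, 16 (5 total).

8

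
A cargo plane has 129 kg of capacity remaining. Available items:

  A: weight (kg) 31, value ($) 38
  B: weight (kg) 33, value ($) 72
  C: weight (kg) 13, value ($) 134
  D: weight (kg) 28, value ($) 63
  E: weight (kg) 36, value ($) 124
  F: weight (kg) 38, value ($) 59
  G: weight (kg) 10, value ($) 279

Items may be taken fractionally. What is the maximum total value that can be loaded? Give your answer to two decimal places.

685.97

Ratios (sorted): G 27.90, C 10.31, E 3.44, D 2.25, B 2.18, F 1.55, A 1.23
take G (10 @ 279); take C (13 @ 134); take E (36 @ 124); take D (28 @ 63); take B (33 @ 72); take 9/38 of F → 13.97. Capacity used 129/129.
Total value = 685.97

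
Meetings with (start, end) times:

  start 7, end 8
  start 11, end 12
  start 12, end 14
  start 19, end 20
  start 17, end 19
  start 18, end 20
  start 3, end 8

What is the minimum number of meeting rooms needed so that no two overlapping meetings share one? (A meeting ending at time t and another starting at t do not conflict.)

Count concurrent intervals with a sweep; the peak is the room count.
Events (time:±→running): 3:+→1 7:+→2 … peak 2.

2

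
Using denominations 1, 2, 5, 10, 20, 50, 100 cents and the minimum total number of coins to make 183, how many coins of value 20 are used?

183 = 1×100 + 1×50 + 1×20 + 1×10 + 1×2 + 1×1
Count of 20: 1

1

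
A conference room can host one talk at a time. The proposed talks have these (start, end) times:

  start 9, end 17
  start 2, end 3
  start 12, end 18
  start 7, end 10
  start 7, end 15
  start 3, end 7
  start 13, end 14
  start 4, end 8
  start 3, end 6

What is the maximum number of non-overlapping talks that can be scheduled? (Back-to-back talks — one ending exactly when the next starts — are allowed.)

Sorted by end: (2,3)  (3,6)  (3,7)  (4,8)  (7,10)  (13,14)  (7,15)  (9,17)  (12,18)
take (2,3); take (3,6); skip (3,7); take (7,10); take (13,14); skip (12,18).
Selected 4 talks.

4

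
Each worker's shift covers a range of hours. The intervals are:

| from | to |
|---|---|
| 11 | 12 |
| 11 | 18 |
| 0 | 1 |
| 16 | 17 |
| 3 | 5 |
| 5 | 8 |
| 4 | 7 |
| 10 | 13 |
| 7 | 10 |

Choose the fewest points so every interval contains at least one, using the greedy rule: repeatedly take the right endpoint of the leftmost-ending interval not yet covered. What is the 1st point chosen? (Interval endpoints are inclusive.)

Process intervals by earliest right end; each time one isn't hit yet, stab at its right endpoint.
By right end: [0,1]  [3,5]  [4,7]  [5,8]  [7,10]  [11,12]  [10,13]  [16,17]  [11,18]
[0,1] uncovered → point at 1; [3,5] uncovered → point at 5; [7,10] uncovered → point at 10; [11,12] uncovered → point at 12; [16,17] uncovered → point at 17.
Points: 1, 5, 10, 12, 17 (5 total).

1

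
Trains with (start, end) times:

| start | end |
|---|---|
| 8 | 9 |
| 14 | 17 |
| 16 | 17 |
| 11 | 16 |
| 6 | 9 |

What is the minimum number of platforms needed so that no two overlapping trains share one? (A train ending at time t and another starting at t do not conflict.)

Count concurrent intervals with a sweep; the peak is the room count.
starts: [6, 8, 11, 14, 16]
ends:   [9, 9, 16, 17, 17]
s6→1 s8→2  — peak 2.

2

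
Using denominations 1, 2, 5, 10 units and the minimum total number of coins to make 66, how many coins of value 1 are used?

1

66 = 6×10 + 1×5 + 1×1
Count of 1: 1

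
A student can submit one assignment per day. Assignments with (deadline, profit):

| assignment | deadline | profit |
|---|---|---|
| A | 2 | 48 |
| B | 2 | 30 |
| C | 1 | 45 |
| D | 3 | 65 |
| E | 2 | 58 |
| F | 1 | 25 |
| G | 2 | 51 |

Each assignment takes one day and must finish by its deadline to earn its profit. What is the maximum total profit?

Profit order: D=65 E=58 G=51 A=48 C=45 B=30 F=25
Assign: D→slot 3, E→slot 2, G→slot 1, A skipped, C skipped, B skipped, F skipped.
Slots: [1:G] [2:E] [3:D]
Profit = 51 + 58 + 65 = 174

174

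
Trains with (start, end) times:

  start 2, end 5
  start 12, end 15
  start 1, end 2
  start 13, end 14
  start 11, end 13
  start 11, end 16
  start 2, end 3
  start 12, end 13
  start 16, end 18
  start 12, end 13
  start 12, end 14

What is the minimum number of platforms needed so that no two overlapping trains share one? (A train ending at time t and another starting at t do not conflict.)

Count concurrent intervals with a sweep; the peak is the room count.
Events (time:±→running): 1:+→1 2:-→0 2:+→1 2:+→2 3:-→1 5:-→0 11:+→1 11:+→2 12:+→3 12:+→4 12:+→5 12:+→6 … peak 6.

6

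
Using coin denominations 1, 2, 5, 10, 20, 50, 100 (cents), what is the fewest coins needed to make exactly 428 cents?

Greedy: take as many of the largest coin as possible, then repeat with the remainder.
428 = 4×100 + 1×20 + 1×5 + 1×2 + 1×1
Total coins = 4 + 1 + 1 + 1 + 1 = 8

8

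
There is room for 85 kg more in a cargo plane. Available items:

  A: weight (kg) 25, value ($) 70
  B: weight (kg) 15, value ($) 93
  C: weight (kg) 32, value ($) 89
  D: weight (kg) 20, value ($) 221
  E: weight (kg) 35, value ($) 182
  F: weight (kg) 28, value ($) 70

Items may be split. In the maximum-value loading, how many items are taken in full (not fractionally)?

3

Sort by value per unit weight and fill in that order.
Order: D (221/20=11.05) > B (93/15=6.20) > E (182/35=5.20) > A (70/25=2.80) > C (89/32=2.78) > F (70/28=2.50)
Fill: take D (20 @ 221) → take B (15 @ 93) → take E (35 @ 182) → take 15/25 of A → 42.00; 85/85 used.
3 item(s) taken whole; one partial (take 15/25 of A).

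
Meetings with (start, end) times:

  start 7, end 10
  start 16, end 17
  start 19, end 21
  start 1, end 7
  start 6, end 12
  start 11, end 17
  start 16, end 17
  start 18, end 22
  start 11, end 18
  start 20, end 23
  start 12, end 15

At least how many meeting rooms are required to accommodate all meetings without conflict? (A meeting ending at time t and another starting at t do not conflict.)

4

Events (time:±→running): 1:+→1 6:+→2 7:-→1 7:+→2 10:-→1 11:+→2 11:+→3 12:-→2 12:+→3 15:-→2 16:+→3 16:+→4 … peak 4.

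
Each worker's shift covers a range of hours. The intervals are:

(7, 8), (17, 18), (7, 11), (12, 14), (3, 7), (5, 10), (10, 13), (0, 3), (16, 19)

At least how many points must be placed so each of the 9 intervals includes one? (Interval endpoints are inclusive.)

4

Sorted: [0,3] [3,7] [7,8] [5,10] [7,11] [10,13] [12,14] [17,18] [16,19]
{[0,3],[3,7]} hit by 3; {[7,8],[5,10],[7,11]} hit by 8; {[10,13],[12,14]} hit by 13; {[17,18],[16,19]} hit by 18.
Points: 3, 8, 13, 18 (4 total).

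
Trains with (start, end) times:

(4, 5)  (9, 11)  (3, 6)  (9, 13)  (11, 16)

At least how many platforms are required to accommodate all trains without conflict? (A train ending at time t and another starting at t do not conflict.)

2

The answer is the maximum number of intervals overlapping at any instant.
starts: [3, 4, 9, 9, 11]
ends:   [5, 6, 11, 13, 16]
s3→1 s4→2  — peak 2.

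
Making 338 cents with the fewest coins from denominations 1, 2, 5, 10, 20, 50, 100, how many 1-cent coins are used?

1

338 = 3×100 + 1×20 + 1×10 + 1×5 + 1×2 + 1×1
Count of 1: 1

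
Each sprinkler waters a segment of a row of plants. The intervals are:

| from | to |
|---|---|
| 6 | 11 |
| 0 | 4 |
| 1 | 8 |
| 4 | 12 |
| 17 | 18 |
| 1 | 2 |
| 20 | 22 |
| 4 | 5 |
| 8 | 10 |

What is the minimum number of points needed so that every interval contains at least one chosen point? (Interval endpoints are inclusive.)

5

Sorted: [1,2] [0,4] [4,5] [1,8] [8,10] [6,11] [4,12] [17,18] [20,22]
{[1,2],[0,4]} hit by 2; {[4,5],[1,8]} hit by 5; {[8,10],[6,11],[4,12]} hit by 10; {[17,18]} hit by 18; {[20,22]} hit by 22.
Points: 2, 5, 10, 18, 22 (5 total).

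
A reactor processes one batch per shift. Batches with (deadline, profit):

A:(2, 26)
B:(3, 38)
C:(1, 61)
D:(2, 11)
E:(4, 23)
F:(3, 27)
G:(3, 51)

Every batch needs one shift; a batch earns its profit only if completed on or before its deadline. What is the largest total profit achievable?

Take jobs in profit order; each goes to the latest open slot no later than its deadline.
By profit: C(d1,61), G(d3,51), B(d3,38), F(d3,27), A(d2,26), E(d4,23), D(d2,11)
C→slot 1; G→slot 3; B→slot 2; F skipped; A skipped; E→slot 4; D skipped.
Profit = 61 + 38 + 51 + 23 = 173

173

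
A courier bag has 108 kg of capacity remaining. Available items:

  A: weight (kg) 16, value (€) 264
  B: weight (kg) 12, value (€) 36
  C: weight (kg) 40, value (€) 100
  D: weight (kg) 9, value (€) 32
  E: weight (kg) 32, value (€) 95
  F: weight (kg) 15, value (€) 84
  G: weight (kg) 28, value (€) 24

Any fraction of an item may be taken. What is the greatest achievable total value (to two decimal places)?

Sort by value per unit weight and fill in that order.
Ratios (sorted): A 16.50, F 5.60, D 3.56, B 3.00, E 2.97, C 2.50, G 0.86
take A (16 @ 264); take F (15 @ 84); take D (9 @ 32); take B (12 @ 36); take E (32 @ 95); take 24/40 of C → 60.00. Capacity used 108/108.
Total value = 571.00

571.00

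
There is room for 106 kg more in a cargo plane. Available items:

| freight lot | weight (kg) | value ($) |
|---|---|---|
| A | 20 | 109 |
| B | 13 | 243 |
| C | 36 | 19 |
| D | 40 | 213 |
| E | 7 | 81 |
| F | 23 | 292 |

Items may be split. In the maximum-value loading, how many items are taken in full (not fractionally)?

Ratios (sorted): B 18.69, F 12.70, E 11.57, A 5.45, D 5.33, C 0.53
take B (13 @ 243); take F (23 @ 292); take E (7 @ 81); take A (20 @ 109); take D (40 @ 213); take 3/36 of C → 1.58. Capacity used 106/106.
5 item(s) taken whole; one partial (take 3/36 of C).

5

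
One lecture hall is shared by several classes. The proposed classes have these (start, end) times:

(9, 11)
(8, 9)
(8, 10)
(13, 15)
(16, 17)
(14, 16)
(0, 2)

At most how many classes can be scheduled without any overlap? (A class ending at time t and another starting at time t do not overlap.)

By end time: (0,2), (8,9), (8,10), (9,11), (13,15), (14,16), (16,17).
Pick (0,2); next start ≥ 2 → (8,9); next start ≥ 9 → (9,11); next start ≥ 11 → (13,15); next start ≥ 15 → (16,17).
Selected 5 classes.

5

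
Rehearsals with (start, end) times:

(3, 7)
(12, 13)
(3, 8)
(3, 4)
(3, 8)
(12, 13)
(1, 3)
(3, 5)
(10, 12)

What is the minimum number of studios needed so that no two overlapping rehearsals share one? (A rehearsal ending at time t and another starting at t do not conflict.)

5

Events (time:±→running): 1:+→1 3:-→0 3:+→1 3:+→2 3:+→3 3:+→4 3:+→5 … peak 5.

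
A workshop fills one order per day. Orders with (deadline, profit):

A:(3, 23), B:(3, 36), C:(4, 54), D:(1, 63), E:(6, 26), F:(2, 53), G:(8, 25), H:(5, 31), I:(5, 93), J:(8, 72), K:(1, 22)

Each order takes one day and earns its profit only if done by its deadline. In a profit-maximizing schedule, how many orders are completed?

By profit: I(d5,93), J(d8,72), D(d1,63), C(d4,54), F(d2,53), B(d3,36), H(d5,31), E(d6,26), G(d8,25), A(d3,23), K(d1,22)
I→slot 5; J→slot 8; D→slot 1; C→slot 4; F→slot 2; B→slot 3; H skipped; E→slot 6; G→slot 7; A skipped; K skipped.
8 of 11 scheduled.

8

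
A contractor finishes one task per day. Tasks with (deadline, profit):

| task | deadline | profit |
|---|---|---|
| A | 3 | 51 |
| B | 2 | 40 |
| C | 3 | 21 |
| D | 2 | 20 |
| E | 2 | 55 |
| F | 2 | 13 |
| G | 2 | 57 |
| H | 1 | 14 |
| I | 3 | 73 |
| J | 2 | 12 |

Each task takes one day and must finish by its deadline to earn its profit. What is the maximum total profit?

185

Sort by profit descending; place each in the latest free slot ≤ its deadline.
By profit: I(d3,73), G(d2,57), E(d2,55), A(d3,51), B(d2,40), C(d3,21), D(d2,20), H(d1,14), F(d2,13), J(d2,12)
I→slot 3; G→slot 2; E→slot 1; A skipped; B skipped; C skipped; D skipped; H skipped; F skipped; J skipped.
Profit = 55 + 57 + 73 = 185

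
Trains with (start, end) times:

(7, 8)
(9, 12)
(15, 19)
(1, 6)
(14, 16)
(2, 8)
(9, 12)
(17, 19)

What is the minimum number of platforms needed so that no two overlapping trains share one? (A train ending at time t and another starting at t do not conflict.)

2

Count concurrent intervals with a sweep; the peak is the room count.
starts: [1, 2, 7, 9, 9, 14, 15, 17]
ends:   [6, 8, 8, 12, 12, 16, 19, 19]
s1→1 s2→2  — peak 2.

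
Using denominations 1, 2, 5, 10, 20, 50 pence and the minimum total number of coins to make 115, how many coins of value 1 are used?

115 = 2×50 + 1×10 + 1×5
Count of 1: 0

0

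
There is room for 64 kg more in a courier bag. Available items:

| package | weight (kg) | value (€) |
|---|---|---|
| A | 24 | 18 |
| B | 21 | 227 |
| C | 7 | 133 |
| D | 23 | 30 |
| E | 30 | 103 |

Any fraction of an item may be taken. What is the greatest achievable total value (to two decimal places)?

Greedy by value/weight ratio, highest first.
Ratios (sorted): C 19.00, B 10.81, E 3.43, D 1.30, A 0.75
take C (7 @ 133); take B (21 @ 227); take E (30 @ 103); take 6/23 of D → 7.83. Capacity used 64/64.
Total value = 470.83

470.83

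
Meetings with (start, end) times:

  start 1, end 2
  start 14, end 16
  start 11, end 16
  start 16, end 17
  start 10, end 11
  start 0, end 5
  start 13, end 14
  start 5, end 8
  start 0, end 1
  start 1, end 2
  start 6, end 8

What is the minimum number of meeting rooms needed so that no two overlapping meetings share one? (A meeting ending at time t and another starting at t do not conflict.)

starts: [0, 0, 1, 1, 5, 6, 10, 11, 13, 14, 16]
ends:   [1, 2, 2, 5, 8, 8, 11, 14, 16, 16, 17]
s0→1 s0→2 e1→1 s1→2 s1→3  — peak 3.

3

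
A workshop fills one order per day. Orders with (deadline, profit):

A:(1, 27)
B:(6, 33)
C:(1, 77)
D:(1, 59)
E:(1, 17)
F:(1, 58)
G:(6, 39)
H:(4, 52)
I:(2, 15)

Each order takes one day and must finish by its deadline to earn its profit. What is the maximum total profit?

Sort by profit descending; place each in the latest free slot ≤ its deadline.
Profit order: C=77 D=59 F=58 H=52 G=39 B=33 A=27 E=17 I=15
Assign: C→slot 1, D skipped, F skipped, H→slot 4, G→slot 6, B→slot 5, A skipped, E skipped, I→slot 2.
Slots: [1:C] [2:I] [4:H] [5:B] [6:G]
Profit = 77 + 15 + 52 + 33 + 39 = 216

216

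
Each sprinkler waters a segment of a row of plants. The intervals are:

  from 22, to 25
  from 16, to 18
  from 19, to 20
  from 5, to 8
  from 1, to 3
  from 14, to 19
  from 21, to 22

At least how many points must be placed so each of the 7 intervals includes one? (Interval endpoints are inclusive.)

Process intervals by earliest right end; each time one isn't hit yet, stab at its right endpoint.
Sorted: [1,3] [5,8] [16,18] [14,19] [19,20] [21,22] [22,25]
{[1,3]} hit by 3; {[5,8]} hit by 8; {[16,18],[14,19]} hit by 18; {[19,20]} hit by 20; {[21,22],[22,25]} hit by 22.
Points: 3, 8, 18, 20, 22 (5 total).

5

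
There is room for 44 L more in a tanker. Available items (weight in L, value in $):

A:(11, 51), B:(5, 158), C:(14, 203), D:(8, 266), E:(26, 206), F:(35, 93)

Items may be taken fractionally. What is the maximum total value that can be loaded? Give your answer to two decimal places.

761.69

Sort by value per unit weight and fill in that order.
Order: D (266/8=33.25) > B (158/5=31.60) > C (203/14=14.50) > E (206/26=7.92) > A (51/11=4.64) > F (93/35=2.66)
Fill: take D (8 @ 266) → take B (5 @ 158) → take C (14 @ 203) → take 17/26 of E → 134.69; 44/44 used.
Total value = 761.69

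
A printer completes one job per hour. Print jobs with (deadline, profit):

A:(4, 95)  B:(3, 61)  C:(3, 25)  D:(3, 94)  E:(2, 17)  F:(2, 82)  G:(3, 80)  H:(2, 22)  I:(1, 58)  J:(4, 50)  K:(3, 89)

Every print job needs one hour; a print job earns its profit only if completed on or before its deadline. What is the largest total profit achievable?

Profit order: A=95 D=94 K=89 F=82 G=80 B=61 I=58 J=50 C=25 H=22 E=17
Assign: A→slot 4, D→slot 3, K→slot 2, F→slot 1, G skipped, B skipped, I skipped, J skipped, C skipped, H skipped, E skipped.
Slots: [1:F] [2:K] [3:D] [4:A]
Profit = 82 + 89 + 94 + 95 = 360

360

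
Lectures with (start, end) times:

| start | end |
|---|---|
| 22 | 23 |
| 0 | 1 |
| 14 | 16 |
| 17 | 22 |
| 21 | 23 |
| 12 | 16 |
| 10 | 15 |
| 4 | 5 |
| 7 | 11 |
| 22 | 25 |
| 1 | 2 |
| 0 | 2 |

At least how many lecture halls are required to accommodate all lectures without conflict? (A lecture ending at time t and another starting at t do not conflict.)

3

Count concurrent intervals with a sweep; the peak is the room count.
starts: [0, 0, 1, 4, 7, 10, 12, 14, 17, 21, 22, 22]
ends:   [1, 2, 2, 5, 11, 15, 16, 16, 22, 23, 23, 25]
s0→1 s0→2 e1→1 s1→2 e2→1 e2→0 s4→1 e5→0 s7→1 s10→2 e11→1 s12→2 s14→3  — peak 3.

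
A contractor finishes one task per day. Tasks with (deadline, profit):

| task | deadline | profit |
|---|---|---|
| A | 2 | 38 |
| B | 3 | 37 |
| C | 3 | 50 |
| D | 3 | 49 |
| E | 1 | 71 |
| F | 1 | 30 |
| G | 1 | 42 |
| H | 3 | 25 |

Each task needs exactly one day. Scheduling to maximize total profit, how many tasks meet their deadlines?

3

Sort by profit descending; place each in the latest free slot ≤ its deadline.
Profit order: E=71 C=50 D=49 G=42 A=38 B=37 F=30 H=25
Assign: E→slot 1, C→slot 3, D→slot 2, G skipped, A skipped, B skipped, F skipped, H skipped.
Slots: [1:E] [2:D] [3:C]
3 of 8 scheduled.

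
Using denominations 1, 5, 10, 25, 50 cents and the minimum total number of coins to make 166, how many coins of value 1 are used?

1

166 − 3×50→16 − 1×10→6 − 1×5→1 − 1×1→0
Count of 1: 1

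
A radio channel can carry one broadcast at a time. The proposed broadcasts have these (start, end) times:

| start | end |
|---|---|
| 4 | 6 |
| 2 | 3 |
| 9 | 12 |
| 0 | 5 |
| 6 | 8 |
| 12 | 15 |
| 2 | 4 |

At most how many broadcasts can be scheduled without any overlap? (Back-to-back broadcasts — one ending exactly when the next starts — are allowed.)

Sorted by end: (2,3)  (2,4)  (0,5)  (4,6)  (6,8)  (9,12)  (12,15)
take (2,3); take (4,6); take (6,8); take (9,12); take (12,15).
Selected 5 broadcasts.

5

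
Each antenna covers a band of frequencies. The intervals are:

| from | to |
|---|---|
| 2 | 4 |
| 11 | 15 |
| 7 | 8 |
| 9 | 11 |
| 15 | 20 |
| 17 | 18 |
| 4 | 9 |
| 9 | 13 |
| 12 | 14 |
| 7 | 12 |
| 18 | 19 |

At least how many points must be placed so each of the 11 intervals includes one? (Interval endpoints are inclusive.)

Sort by right endpoint; whenever an interval is uncovered, place a point at its right end.
Sorted: [2,4] [7,8] [4,9] [9,11] [7,12] [9,13] [12,14] [11,15] [17,18] [18,19] [15,20]
{[2,4]} hit by 4; {[7,8],[4,9]} hit by 8; {[9,11],[7,12],[9,13]} hit by 11; {[12,14],[11,15]} hit by 14; {[17,18],[18,19],[15,20]} hit by 18.
Points: 4, 8, 11, 14, 18 (5 total).

5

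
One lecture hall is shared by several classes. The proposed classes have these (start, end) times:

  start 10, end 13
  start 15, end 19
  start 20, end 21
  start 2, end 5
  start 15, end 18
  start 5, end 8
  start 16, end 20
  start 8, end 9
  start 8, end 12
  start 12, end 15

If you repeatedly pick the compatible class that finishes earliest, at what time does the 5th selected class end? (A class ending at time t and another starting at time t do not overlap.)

18

Sorted by end: (2,5)  (5,8)  (8,9)  (8,12)  (10,13)  (12,15)  (15,18)  (15,19)  (16,20)  (20,21)
take (2,5); take (5,8); take (8,9); skip (8,12); take (10,13); take (15,18); take (20,21).
Selected: (2,5) (5,8) (8,9) (10,13) (15,18) (20,21)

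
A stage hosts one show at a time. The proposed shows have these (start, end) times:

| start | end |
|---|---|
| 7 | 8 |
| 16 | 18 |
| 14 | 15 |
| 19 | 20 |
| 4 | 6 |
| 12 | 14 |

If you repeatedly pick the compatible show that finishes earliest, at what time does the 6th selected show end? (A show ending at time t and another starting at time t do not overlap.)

20

Sorted by end: (4,6)  (7,8)  (12,14)  (14,15)  (16,18)  (19,20)
take (4,6); take (7,8); take (12,14); take (14,15); take (16,18); take (19,20).
Selected: (4,6) (7,8) (12,14) (14,15) (16,18) (19,20)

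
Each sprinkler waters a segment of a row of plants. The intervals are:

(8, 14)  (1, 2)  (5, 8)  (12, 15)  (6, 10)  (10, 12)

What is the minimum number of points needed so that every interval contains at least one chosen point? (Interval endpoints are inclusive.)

3

Sorted: [1,2] [5,8] [6,10] [10,12] [8,14] [12,15]
{[1,2]} hit by 2; {[5,8],[6,10]} hit by 8; {[10,12],[8,14],[12,15]} hit by 12.
Points: 2, 8, 12 (3 total).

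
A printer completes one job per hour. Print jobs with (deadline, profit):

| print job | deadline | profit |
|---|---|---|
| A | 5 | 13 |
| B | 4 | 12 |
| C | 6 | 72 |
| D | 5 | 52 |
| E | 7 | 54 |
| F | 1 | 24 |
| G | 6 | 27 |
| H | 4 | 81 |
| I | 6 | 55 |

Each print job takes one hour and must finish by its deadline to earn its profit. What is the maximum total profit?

By profit: H(d4,81), C(d6,72), I(d6,55), E(d7,54), D(d5,52), G(d6,27), F(d1,24), A(d5,13), B(d4,12)
H→slot 4; C→slot 6; I→slot 5; E→slot 7; D→slot 3; G→slot 2; F→slot 1; A skipped; B skipped.
Profit = 24 + 27 + 52 + 81 + 55 + 72 + 54 = 365

365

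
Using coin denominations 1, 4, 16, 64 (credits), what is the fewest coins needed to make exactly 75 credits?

6

Use the largest denomination that fits, subtract, and repeat.
75 − 1×64→11 − 2×4→3 − 3×1→0
Total coins = 1 + 2 + 3 = 6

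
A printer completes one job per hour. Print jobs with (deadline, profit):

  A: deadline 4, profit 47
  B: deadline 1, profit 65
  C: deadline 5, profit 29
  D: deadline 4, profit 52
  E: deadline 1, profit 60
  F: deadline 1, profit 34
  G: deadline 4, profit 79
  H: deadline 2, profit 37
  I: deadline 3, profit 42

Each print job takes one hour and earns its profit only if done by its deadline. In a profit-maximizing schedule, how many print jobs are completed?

Sort by profit descending; place each in the latest free slot ≤ its deadline.
Profit order: G=79 B=65 E=60 D=52 A=47 I=42 H=37 F=34 C=29
Assign: G→slot 4, B→slot 1, E skipped, D→slot 3, A→slot 2, I skipped, H skipped, F skipped, C→slot 5.
Slots: [1:B] [2:A] [3:D] [4:G] [5:C]
5 of 9 scheduled.

5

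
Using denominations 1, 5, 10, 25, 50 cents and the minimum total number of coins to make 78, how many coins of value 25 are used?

Greedy: take as many of the largest coin as possible, then repeat with the remainder.
78 − 1×50→28 − 1×25→3 − 3×1→0
Count of 25: 1

1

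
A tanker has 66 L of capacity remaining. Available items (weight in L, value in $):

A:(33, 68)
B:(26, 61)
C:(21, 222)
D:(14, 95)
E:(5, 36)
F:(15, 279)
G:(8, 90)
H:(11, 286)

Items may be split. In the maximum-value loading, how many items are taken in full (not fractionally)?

Greedy by value/weight ratio, highest first.
Ratios (sorted): H 26.00, F 18.60, G 11.25, C 10.57, E 7.20, D 6.79, B 2.35, A 2.06
take H (11 @ 286); take F (15 @ 279); take G (8 @ 90); take C (21 @ 222); take E (5 @ 36); take 6/14 of D → 40.71. Capacity used 66/66.
5 item(s) taken whole; one partial (take 6/14 of D).

5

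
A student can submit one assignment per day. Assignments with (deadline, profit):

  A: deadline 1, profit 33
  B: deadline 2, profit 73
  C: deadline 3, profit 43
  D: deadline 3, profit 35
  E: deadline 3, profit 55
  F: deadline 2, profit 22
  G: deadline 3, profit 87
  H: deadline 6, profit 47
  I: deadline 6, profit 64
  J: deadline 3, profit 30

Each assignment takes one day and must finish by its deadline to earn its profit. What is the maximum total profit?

Sort by profit descending; place each in the latest free slot ≤ its deadline.
Profit order: G=87 B=73 I=64 E=55 H=47 C=43 D=35 A=33 J=30 F=22
Assign: G→slot 3, B→slot 2, I→slot 6, E→slot 1, H→slot 5, C skipped, D skipped, A skipped, J skipped, F skipped.
Slots: [1:E] [2:B] [3:G] [5:H] [6:I]
Profit = 55 + 73 + 87 + 47 + 64 = 326

326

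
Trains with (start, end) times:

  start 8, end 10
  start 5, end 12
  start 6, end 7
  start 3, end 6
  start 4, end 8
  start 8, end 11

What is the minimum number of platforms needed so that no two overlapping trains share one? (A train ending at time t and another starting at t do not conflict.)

3

The answer is the maximum number of intervals overlapping at any instant.
Events (time:±→running): 3:+→1 4:+→2 5:+→3 … peak 3.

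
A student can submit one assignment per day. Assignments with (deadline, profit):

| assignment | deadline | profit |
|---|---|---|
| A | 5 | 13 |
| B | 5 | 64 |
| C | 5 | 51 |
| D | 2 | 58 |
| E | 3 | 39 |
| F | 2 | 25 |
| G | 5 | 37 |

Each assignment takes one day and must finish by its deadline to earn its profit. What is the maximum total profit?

249

Sort by profit descending; place each in the latest free slot ≤ its deadline.
By profit: B(d5,64), D(d2,58), C(d5,51), E(d3,39), G(d5,37), F(d2,25), A(d5,13)
B→slot 5; D→slot 2; C→slot 4; E→slot 3; G→slot 1; F skipped; A skipped.
Profit = 37 + 58 + 39 + 51 + 64 = 249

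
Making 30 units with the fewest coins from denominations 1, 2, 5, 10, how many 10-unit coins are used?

30 − 3×10→0
Count of 10: 3

3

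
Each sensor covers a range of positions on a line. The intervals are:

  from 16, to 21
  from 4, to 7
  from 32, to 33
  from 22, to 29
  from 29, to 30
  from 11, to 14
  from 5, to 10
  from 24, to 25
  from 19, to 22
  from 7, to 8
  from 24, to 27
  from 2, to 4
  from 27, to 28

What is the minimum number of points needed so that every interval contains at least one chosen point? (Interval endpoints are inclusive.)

8

Process intervals by earliest right end; each time one isn't hit yet, stab at its right endpoint.
By right end: [2,4]  [4,7]  [7,8]  [5,10]  [11,14]  [16,21]  [19,22]  [24,25]  [24,27]  [27,28]  [22,29]  [29,30]  [32,33]
[2,4] uncovered → point at 4; [7,8] uncovered → point at 8; [11,14] uncovered → point at 14; [16,21] uncovered → point at 21; [24,25] uncovered → point at 25; [27,28] uncovered → point at 28; [29,30] uncovered → point at 30; [32,33] uncovered → point at 33.
Points: 4, 8, 14, 21, 25, 28, 30, 33 (8 total).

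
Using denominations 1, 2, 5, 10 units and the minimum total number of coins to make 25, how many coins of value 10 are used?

25 = 2×10 + 1×5
Count of 10: 2

2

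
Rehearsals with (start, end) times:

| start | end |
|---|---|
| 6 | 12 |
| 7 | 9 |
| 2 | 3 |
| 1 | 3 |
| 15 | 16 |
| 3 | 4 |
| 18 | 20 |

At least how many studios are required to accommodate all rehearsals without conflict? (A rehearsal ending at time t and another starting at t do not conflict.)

2

Count concurrent intervals with a sweep; the peak is the room count.
starts: [1, 2, 3, 6, 7, 15, 18]
ends:   [3, 3, 4, 9, 12, 16, 20]
s1→1 s2→2  — peak 2.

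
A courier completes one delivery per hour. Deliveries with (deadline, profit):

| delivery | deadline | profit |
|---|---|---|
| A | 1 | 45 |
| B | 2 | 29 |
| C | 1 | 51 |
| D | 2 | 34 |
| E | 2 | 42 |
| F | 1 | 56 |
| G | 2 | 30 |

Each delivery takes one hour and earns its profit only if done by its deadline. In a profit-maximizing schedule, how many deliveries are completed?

Sort by profit descending; place each in the latest free slot ≤ its deadline.
Profit order: F=56 C=51 A=45 E=42 D=34 G=30 B=29
Assign: F→slot 1, C skipped, A skipped, E→slot 2, D skipped, G skipped, B skipped.
Slots: [1:F] [2:E]
2 of 7 scheduled.

2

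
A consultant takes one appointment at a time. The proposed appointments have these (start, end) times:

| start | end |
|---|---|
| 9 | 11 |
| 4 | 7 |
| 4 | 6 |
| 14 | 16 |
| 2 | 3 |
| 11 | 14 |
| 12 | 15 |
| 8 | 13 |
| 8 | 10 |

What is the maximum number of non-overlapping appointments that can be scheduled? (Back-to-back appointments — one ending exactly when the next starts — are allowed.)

5

By end time: (2,3), (4,6), (4,7), (8,10), (9,11), (8,13), (11,14), (12,15), (14,16).
Pick (2,3); next start ≥ 3 → (4,6); next start ≥ 6 → (8,10); next start ≥ 10 → (11,14); next start ≥ 14 → (14,16).
Selected 5 appointments.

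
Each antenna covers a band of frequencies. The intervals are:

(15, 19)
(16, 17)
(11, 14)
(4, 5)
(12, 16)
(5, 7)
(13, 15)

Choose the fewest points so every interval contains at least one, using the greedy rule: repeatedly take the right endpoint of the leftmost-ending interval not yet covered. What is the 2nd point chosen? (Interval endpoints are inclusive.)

Process intervals by earliest right end; each time one isn't hit yet, stab at its right endpoint.
By right end: [4,5]  [5,7]  [11,14]  [13,15]  [12,16]  [16,17]  [15,19]
[4,5] uncovered → point at 5; [11,14] uncovered → point at 14; [16,17] uncovered → point at 17.
Points: 5, 14, 17 (3 total).

14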